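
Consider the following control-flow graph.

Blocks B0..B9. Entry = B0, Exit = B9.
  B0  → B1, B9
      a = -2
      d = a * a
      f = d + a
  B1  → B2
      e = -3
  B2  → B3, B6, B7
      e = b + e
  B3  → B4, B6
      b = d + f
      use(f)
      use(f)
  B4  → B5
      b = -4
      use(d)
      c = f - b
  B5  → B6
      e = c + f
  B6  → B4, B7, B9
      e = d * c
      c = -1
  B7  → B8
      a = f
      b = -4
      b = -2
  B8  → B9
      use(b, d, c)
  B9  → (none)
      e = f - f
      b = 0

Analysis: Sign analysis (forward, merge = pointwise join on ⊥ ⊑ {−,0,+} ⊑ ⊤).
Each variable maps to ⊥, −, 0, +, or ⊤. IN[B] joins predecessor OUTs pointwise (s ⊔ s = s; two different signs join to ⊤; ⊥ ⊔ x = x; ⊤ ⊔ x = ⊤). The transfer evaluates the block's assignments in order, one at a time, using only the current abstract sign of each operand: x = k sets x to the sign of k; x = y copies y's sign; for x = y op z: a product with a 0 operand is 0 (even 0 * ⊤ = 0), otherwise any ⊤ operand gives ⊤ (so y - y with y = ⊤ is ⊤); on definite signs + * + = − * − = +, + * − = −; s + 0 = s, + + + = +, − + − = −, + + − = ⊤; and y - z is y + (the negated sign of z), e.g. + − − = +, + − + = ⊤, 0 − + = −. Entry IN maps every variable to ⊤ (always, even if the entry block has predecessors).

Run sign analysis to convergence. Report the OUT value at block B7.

Per-block solution:
  B0:  IN=(all ⊤)  OUT={a:-, d:+; rest ⊤}
  B1:  IN={a:-, d:+; rest ⊤}  OUT={a:-, d:+, e:-; rest ⊤}
  B2:  IN={a:-, d:+, e:-; rest ⊤}  OUT={a:-, d:+; rest ⊤}
  B3:  IN={a:-, d:+; rest ⊤}  OUT={a:-, d:+; rest ⊤}
  B4:  IN={a:-, d:+; rest ⊤}  OUT={a:-, b:-, d:+; rest ⊤}
  B5:  IN={a:-, b:-, d:+; rest ⊤}  OUT={a:-, b:-, d:+; rest ⊤}
  B6:  IN={a:-, d:+; rest ⊤}  OUT={a:-, c:-, d:+; rest ⊤}
  B7:  IN={a:-, d:+; rest ⊤}  OUT={b:-, d:+; rest ⊤}
  B8:  IN={b:-, d:+; rest ⊤}  OUT={b:-, d:+; rest ⊤}
  B9:  IN={d:+; rest ⊤}  OUT={b:0, d:+; rest ⊤}

Merge at B7: IN[B7] = OUT[B2] ⊔ OUT[B6] = {a: -, b: ⊤, c: ⊤, d: +, e: ⊤, f: ⊤}
Applying B7's transfer function to that IN value gives OUT[B7] (row B7 above).

Answer: {a: ⊤, b: -, c: ⊤, d: +, e: ⊤, f: ⊤}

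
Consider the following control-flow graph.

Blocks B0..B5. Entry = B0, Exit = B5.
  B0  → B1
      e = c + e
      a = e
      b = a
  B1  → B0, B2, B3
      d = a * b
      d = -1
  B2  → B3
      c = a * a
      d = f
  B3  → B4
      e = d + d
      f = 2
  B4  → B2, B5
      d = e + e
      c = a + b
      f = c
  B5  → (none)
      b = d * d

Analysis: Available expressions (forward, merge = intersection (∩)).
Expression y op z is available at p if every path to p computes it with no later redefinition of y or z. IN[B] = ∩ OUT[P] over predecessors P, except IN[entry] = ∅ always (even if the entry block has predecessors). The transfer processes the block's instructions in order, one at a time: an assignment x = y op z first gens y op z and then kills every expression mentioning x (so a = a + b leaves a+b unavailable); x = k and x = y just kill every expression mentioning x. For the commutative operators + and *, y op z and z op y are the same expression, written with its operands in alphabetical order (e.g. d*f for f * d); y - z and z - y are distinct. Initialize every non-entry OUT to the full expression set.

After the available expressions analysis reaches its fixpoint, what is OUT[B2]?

Answer: {a*a, a*b}

Trace:
Per-block solution:
  B0:   IN={}   OUT={}
  B1:   IN={}   OUT={a*b}
  B2:   IN={a*b}   OUT={a*a, a*b}
  B3:   IN={a*b}   OUT={a*b, d+d}
  B4:   IN={a*b, d+d}   OUT={a*b, a+b, e+e}
  B5:   IN={a*b, a+b, e+e}   OUT={d*d, e+e}

Merge at B2: IN[B2] = OUT[B1] ∩ OUT[B4] = {a*b}
Applying B2's transfer function to that IN value gives OUT[B2] (row B2 above).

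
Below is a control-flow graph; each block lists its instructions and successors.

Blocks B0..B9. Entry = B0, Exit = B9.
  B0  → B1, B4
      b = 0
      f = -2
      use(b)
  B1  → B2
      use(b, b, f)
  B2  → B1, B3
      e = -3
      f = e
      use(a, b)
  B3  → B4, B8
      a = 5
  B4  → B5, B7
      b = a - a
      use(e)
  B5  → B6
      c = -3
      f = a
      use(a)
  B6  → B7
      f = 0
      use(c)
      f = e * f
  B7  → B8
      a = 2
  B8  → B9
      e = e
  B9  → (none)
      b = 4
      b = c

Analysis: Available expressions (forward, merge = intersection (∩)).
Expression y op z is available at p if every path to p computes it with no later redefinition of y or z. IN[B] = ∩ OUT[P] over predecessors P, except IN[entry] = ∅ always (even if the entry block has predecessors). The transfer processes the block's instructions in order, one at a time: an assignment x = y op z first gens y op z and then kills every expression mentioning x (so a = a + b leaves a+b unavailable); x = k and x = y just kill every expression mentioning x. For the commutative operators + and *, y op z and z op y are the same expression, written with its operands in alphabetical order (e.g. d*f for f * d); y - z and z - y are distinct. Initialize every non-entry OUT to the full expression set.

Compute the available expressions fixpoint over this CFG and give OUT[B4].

Answer: {a-a}

Trace:
Converged values:
  B0:  IN={}  OUT={}
  B1:  IN={}  OUT={}
  B2:  IN={}  OUT={}
  B3:  IN={}  OUT={}
  B4:  IN={}  OUT={a-a}
  B5:  IN={a-a}  OUT={a-a}
  B6:  IN={a-a}  OUT={a-a}
  B7:  IN={a-a}  OUT={}
  B8:  IN={}  OUT={}
  B9:  IN={}  OUT={}

Merge at B4: IN[B4] = OUT[B0] ∩ OUT[B3] = {}
Applying B4's transfer function to that IN value gives OUT[B4] (row B4 above).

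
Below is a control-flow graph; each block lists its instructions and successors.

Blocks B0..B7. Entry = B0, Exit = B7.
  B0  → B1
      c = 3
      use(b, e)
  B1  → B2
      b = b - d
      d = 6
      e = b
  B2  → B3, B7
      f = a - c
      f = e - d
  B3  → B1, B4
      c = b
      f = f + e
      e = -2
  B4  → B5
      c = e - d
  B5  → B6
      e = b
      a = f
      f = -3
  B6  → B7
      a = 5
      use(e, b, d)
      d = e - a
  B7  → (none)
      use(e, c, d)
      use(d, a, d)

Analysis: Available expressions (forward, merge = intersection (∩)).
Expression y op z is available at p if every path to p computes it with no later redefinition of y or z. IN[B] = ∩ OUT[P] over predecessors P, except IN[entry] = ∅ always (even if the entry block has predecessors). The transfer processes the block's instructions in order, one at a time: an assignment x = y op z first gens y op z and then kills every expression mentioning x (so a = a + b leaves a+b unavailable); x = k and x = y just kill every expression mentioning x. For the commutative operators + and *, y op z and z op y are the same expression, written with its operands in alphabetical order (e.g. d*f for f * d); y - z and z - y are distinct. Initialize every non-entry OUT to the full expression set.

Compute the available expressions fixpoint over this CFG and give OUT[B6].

Answer: {e-a}

Trace:
Converged values:
  B0:  IN={}  OUT={}
  B1:  IN={}  OUT={}
  B2:  IN={}  OUT={a-c, e-d}
  B3:  IN={a-c, e-d}  OUT={}
  B4:  IN={}  OUT={e-d}
  B5:  IN={e-d}  OUT={}
  B6:  IN={}  OUT={e-a}
  B7:  IN={}  OUT={}

Merge at B6: IN[B6] = OUT[B5] = {}
Applying B6's transfer function to that IN value gives OUT[B6] (row B6 above).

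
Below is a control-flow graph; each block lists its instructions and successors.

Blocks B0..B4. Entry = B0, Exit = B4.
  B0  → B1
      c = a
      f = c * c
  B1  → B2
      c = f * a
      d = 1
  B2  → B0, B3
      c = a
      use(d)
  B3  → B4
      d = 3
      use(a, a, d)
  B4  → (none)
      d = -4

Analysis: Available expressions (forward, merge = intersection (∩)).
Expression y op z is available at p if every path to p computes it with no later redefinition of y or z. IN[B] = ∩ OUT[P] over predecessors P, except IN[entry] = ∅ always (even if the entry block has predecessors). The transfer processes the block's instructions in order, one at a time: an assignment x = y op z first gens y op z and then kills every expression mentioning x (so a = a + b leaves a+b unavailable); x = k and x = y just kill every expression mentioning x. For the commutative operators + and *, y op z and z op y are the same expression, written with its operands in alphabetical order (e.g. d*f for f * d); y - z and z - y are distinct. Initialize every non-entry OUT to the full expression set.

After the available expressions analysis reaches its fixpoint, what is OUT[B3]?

Answer: {a*f}

Working:
Per-block solution:
  B0:  IN={}  OUT={c*c}
  B1:  IN={c*c}  OUT={a*f}
  B2:  IN={a*f}  OUT={a*f}
  B3:  IN={a*f}  OUT={a*f}
  B4:  IN={a*f}  OUT={a*f}

Merge at B3: IN[B3] = OUT[B2] = {a*f}
Applying B3's transfer function to that IN value gives OUT[B3] (row B3 above).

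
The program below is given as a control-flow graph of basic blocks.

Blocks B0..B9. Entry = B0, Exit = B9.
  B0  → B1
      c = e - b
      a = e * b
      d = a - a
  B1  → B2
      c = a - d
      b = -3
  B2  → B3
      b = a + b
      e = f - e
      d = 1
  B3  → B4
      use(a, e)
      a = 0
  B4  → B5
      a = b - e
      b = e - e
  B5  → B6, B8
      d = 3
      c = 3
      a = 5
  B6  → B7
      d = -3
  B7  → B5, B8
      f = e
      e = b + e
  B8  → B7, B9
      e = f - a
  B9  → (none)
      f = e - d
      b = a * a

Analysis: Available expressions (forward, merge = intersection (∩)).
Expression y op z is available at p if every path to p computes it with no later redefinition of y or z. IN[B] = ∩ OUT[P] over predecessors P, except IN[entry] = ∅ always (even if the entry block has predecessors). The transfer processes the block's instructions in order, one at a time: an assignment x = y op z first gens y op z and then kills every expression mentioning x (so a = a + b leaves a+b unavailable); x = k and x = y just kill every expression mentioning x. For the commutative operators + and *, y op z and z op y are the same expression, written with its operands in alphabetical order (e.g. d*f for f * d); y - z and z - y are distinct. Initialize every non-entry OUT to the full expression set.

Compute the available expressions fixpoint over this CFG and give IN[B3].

Answer: {a-a}

Derivation:
Fixpoint table:
  B0:  IN={}  OUT={a-a, b*e, e-b}
  B1:  IN={a-a, b*e, e-b}  OUT={a-a, a-d}
  B2:  IN={a-a, a-d}  OUT={a-a}
  B3:  IN={a-a}  OUT={}
  B4:  IN={}  OUT={e-e}
  B5:  IN={}  OUT={}
  B6:  IN={}  OUT={}
  B7:  IN={}  OUT={}
  B8:  IN={}  OUT={f-a}
  B9:  IN={f-a}  OUT={a*a, e-d}

Merge at B3: IN[B3] = OUT[B2] = {a-a}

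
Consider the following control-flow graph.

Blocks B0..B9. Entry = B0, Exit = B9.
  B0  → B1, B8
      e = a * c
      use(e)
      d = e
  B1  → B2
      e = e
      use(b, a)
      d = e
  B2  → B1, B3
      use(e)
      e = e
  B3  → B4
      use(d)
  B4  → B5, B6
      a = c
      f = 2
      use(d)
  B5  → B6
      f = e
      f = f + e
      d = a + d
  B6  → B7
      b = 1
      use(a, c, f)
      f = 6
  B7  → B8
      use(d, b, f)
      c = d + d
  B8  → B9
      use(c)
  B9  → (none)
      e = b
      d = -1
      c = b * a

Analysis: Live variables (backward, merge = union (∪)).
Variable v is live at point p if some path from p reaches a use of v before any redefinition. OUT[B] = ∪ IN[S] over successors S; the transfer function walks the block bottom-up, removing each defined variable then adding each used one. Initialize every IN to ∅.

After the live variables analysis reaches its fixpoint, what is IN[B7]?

Answer: {a, b, d, f}

Trace:
Fixpoint table:
  B0:   IN={a, b, c}   OUT={a, b, c, e}
  B1:   IN={a, b, c, e}   OUT={a, b, c, d, e}
  B2:   IN={a, b, c, d, e}   OUT={a, b, c, d, e}
  B3:   IN={c, d, e}   OUT={c, d, e}
  B4:   IN={c, d, e}   OUT={a, c, d, e, f}
  B5:   IN={a, c, d, e}   OUT={a, c, d, f}
  B6:   IN={a, c, d, f}   OUT={a, b, d, f}
  B7:   IN={a, b, d, f}   OUT={a, b, c}
  B8:   IN={a, b, c}   OUT={a, b}
  B9:   IN={a, b}   OUT={}

Merge at B7: OUT[B7] = IN[B8] = {a, b, c}
Applying B7's transfer function to that OUT value gives IN[B7] (row B7 above).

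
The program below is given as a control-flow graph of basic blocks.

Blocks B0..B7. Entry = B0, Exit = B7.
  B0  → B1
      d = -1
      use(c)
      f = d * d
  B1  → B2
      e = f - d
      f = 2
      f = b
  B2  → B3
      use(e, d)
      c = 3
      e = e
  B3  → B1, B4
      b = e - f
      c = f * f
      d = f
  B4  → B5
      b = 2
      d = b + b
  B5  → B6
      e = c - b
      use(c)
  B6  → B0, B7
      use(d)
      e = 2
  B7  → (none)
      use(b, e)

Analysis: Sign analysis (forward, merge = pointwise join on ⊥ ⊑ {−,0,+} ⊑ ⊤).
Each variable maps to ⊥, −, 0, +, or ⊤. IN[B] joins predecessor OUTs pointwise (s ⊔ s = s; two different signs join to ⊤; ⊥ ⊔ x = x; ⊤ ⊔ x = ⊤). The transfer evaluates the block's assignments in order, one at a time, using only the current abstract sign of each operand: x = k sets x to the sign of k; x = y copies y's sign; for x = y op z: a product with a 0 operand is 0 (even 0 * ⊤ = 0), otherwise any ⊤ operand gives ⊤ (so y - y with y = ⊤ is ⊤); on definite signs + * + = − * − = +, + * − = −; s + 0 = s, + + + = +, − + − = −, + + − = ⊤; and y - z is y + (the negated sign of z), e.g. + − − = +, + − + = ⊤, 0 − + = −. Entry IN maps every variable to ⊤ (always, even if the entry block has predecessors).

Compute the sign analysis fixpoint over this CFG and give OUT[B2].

Per-block solution:
  B0:  IN=(all ⊤)  OUT={d:-, f:+; rest ⊤}
  B1:  IN=(all ⊤)  OUT=(all ⊤)
  B2:  IN=(all ⊤)  OUT={c:+; rest ⊤}
  B3:  IN={c:+; rest ⊤}  OUT=(all ⊤)
  B4:  IN=(all ⊤)  OUT={b:+, d:+; rest ⊤}
  B5:  IN={b:+, d:+; rest ⊤}  OUT={b:+, d:+; rest ⊤}
  B6:  IN={b:+, d:+; rest ⊤}  OUT={b:+, d:+, e:+; rest ⊤}
  B7:  IN={b:+, d:+, e:+; rest ⊤}  OUT={b:+, d:+, e:+; rest ⊤}

Merge at B2: IN[B2] = OUT[B1] = {a: ⊤, b: ⊤, c: ⊤, d: ⊤, e: ⊤, f: ⊤}
Applying B2's transfer function to that IN value gives OUT[B2] (row B2 above).

Answer: {a: ⊤, b: ⊤, c: +, d: ⊤, e: ⊤, f: ⊤}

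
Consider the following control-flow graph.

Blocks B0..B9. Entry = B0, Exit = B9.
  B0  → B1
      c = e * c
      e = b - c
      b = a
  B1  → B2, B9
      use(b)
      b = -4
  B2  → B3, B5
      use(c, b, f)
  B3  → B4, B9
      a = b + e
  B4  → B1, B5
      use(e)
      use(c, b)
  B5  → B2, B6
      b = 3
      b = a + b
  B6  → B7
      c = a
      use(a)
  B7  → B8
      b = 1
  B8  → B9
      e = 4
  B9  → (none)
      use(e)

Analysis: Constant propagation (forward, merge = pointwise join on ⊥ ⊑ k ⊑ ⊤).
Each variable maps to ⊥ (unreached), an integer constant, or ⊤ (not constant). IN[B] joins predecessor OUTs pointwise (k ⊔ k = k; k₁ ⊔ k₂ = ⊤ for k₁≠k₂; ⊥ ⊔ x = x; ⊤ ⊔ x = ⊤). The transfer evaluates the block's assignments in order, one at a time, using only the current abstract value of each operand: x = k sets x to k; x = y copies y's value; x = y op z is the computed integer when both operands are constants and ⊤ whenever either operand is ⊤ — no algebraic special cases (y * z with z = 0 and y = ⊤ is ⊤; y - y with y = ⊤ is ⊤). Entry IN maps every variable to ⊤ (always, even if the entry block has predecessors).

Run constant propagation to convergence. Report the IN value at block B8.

Converged values:
  B0:   IN=(all ⊤)   OUT=(all ⊤)
  B1:   IN=(all ⊤)   OUT={b:-4; rest ⊤}
  B2:   IN=(all ⊤)   OUT=(all ⊤)
  B3:   IN=(all ⊤)   OUT=(all ⊤)
  B4:   IN=(all ⊤)   OUT=(all ⊤)
  B5:   IN=(all ⊤)   OUT=(all ⊤)
  B6:   IN=(all ⊤)   OUT=(all ⊤)
  B7:   IN=(all ⊤)   OUT={b:1; rest ⊤}
  B8:   IN={b:1; rest ⊤}   OUT={b:1, e:4; rest ⊤}
  B9:   IN=(all ⊤)   OUT=(all ⊤)

Merge at B8: IN[B8] = OUT[B7] = {a: ⊤, b: 1, c: ⊤, d: ⊤, e: ⊤, f: ⊤}

Answer: {a: ⊤, b: 1, c: ⊤, d: ⊤, e: ⊤, f: ⊤}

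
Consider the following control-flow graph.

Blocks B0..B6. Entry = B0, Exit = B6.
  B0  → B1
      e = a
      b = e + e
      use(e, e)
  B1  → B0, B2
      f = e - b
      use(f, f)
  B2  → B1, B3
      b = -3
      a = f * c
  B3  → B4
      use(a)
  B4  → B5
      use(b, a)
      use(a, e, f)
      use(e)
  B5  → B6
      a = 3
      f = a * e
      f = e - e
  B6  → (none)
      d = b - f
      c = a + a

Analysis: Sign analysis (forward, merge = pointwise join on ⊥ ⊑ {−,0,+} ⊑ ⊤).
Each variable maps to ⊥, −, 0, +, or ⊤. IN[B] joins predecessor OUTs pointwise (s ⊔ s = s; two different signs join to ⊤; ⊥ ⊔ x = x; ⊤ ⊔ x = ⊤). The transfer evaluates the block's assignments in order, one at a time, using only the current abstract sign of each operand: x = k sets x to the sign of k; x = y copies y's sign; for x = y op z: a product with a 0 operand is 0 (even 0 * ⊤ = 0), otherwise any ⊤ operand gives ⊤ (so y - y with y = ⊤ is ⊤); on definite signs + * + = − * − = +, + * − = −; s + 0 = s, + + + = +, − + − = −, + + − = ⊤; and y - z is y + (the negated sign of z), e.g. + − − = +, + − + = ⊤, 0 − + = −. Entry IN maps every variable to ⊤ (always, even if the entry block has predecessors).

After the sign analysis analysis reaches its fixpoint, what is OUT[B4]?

Converged values:
  B0:  IN=(all ⊤)  OUT=(all ⊤)
  B1:  IN=(all ⊤)  OUT=(all ⊤)
  B2:  IN=(all ⊤)  OUT={b:-; rest ⊤}
  B3:  IN={b:-; rest ⊤}  OUT={b:-; rest ⊤}
  B4:  IN={b:-; rest ⊤}  OUT={b:-; rest ⊤}
  B5:  IN={b:-; rest ⊤}  OUT={a:+, b:-; rest ⊤}
  B6:  IN={a:+, b:-; rest ⊤}  OUT={a:+, b:-, c:+; rest ⊤}

Merge at B4: IN[B4] = OUT[B3] = {a: ⊤, b: -, c: ⊤, d: ⊤, e: ⊤, f: ⊤}
Applying B4's transfer function to that IN value gives OUT[B4] (row B4 above).

Answer: {a: ⊤, b: -, c: ⊤, d: ⊤, e: ⊤, f: ⊤}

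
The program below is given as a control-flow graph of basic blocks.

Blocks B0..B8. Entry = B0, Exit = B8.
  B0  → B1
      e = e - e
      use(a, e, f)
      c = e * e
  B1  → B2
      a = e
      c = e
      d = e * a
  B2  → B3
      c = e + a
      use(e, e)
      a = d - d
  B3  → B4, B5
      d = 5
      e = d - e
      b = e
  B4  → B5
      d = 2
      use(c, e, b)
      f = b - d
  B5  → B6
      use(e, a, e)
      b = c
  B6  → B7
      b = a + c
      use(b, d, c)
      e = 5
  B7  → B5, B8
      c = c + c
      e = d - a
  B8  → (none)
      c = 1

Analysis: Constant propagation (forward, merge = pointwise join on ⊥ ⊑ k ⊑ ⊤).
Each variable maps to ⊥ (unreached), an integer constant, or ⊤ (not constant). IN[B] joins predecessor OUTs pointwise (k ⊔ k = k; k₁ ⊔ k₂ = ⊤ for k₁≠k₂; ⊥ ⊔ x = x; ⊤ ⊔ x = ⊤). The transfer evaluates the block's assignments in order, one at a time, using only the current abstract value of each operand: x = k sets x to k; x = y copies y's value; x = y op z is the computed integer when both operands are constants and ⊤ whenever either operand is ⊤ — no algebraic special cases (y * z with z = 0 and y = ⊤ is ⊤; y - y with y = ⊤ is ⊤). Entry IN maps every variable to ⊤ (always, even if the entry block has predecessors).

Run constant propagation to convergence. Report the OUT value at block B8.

Fixpoint table:
  B0: | IN=(all ⊤) | OUT=(all ⊤)
  B1: | IN=(all ⊤) | OUT=(all ⊤)
  B2: | IN=(all ⊤) | OUT=(all ⊤)
  B3: | IN=(all ⊤) | OUT={d:5; rest ⊤}
  B4: | IN={d:5; rest ⊤} | OUT={d:2; rest ⊤}
  B5: | IN=(all ⊤) | OUT=(all ⊤)
  B6: | IN=(all ⊤) | OUT={e:5; rest ⊤}
  B7: | IN={e:5; rest ⊤} | OUT=(all ⊤)
  B8: | IN=(all ⊤) | OUT={c:1; rest ⊤}

Merge at B8: IN[B8] = OUT[B7] = {a: ⊤, b: ⊤, c: ⊤, d: ⊤, e: ⊤, f: ⊤}
Applying B8's transfer function to that IN value gives OUT[B8] (row B8 above).

Answer: {a: ⊤, b: ⊤, c: 1, d: ⊤, e: ⊤, f: ⊤}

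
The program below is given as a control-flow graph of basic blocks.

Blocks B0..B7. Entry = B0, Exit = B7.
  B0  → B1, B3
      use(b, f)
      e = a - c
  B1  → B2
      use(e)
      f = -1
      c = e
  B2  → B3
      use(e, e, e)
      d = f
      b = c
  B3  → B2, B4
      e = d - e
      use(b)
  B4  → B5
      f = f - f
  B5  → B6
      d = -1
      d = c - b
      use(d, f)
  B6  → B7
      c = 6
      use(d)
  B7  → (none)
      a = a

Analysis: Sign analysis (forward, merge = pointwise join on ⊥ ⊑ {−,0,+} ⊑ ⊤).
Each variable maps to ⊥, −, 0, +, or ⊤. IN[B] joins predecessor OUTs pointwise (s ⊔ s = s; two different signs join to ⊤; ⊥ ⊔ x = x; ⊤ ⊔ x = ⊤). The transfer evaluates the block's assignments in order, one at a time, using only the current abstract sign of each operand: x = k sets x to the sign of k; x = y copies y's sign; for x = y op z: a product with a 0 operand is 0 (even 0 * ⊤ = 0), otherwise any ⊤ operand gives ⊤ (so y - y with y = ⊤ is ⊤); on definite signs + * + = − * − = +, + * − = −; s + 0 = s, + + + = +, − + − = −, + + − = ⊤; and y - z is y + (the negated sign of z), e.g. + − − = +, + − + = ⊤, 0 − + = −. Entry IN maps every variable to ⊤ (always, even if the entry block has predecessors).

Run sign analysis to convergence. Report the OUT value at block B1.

Answer: {a: ⊤, b: ⊤, c: ⊤, d: ⊤, e: ⊤, f: -}

Trace:
Converged values:
  B0:   IN=(all ⊤)   OUT=(all ⊤)
  B1:   IN=(all ⊤)   OUT={f:-; rest ⊤}
  B2:   IN=(all ⊤)   OUT=(all ⊤)
  B3:   IN=(all ⊤)   OUT=(all ⊤)
  B4:   IN=(all ⊤)   OUT=(all ⊤)
  B5:   IN=(all ⊤)   OUT=(all ⊤)
  B6:   IN=(all ⊤)   OUT={c:+; rest ⊤}
  B7:   IN={c:+; rest ⊤}   OUT={c:+; rest ⊤}

Merge at B1: IN[B1] = OUT[B0] = {a: ⊤, b: ⊤, c: ⊤, d: ⊤, e: ⊤, f: ⊤}
Applying B1's transfer function to that IN value gives OUT[B1] (row B1 above).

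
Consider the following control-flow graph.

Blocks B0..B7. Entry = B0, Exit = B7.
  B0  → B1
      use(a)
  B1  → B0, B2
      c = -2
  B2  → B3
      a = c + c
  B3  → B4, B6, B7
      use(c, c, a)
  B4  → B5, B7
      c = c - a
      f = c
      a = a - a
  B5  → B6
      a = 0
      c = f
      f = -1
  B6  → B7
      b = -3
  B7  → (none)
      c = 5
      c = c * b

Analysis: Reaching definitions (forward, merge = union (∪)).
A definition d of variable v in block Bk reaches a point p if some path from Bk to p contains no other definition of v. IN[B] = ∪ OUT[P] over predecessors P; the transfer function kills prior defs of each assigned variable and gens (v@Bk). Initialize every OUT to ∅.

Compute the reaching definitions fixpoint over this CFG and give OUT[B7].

Fixpoint table:
  B0:  IN={c@B1}  OUT={c@B1}
  B1:  IN={c@B1}  OUT={c@B1}
  B2:  IN={c@B1}  OUT={a@B2, c@B1}
  B3:  IN={a@B2, c@B1}  OUT={a@B2, c@B1}
  B4:  IN={a@B2, c@B1}  OUT={a@B4, c@B4, f@B4}
  B5:  IN={a@B4, c@B4, f@B4}  OUT={a@B5, c@B5, f@B5}
  B6:  IN={a@B2, a@B5, c@B1, c@B5, f@B5}  OUT={a@B2, a@B5, b@B6, c@B1, c@B5, f@B5}
  B7:  IN={a@B2, a@B4, a@B5, b@B6, c@B1, c@B4, c@B5, f@B4, f@B5}  OUT={a@B2, a@B4, a@B5, b@B6, c@B7, f@B4, f@B5}

Merge at B7: IN[B7] = OUT[B3] ⊔ OUT[B4] ⊔ OUT[B6] = {a@B2, a@B4, a@B5, b@B6, c@B1, c@B4, c@B5, f@B4, f@B5}
Applying B7's transfer function to that IN value gives OUT[B7] (row B7 above).

Answer: {a@B2, a@B4, a@B5, b@B6, c@B7, f@B4, f@B5}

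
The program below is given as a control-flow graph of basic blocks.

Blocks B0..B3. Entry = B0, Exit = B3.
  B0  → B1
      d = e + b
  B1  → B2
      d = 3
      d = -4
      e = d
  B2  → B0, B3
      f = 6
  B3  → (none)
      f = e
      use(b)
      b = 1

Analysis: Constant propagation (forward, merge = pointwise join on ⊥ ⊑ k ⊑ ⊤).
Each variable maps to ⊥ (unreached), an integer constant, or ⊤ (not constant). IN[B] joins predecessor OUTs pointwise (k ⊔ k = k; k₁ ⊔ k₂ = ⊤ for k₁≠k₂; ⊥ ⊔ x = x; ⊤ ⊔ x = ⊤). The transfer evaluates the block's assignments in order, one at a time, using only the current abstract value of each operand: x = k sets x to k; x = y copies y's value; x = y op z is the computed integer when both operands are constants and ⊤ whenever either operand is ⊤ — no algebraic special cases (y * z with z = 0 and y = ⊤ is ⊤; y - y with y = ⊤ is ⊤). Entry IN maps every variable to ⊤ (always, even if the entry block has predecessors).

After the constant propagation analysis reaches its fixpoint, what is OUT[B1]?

Answer: {a: ⊤, b: ⊤, c: ⊤, d: -4, e: -4, f: ⊤}

Working:
Converged values:
  B0: | IN=(all ⊤) | OUT=(all ⊤)
  B1: | IN=(all ⊤) | OUT={d:-4, e:-4; rest ⊤}
  B2: | IN={d:-4, e:-4; rest ⊤} | OUT={d:-4, e:-4, f:6; rest ⊤}
  B3: | IN={d:-4, e:-4, f:6; rest ⊤} | OUT={b:1, d:-4, e:-4, f:-4; rest ⊤}

Merge at B1: IN[B1] = OUT[B0] = {a: ⊤, b: ⊤, c: ⊤, d: ⊤, e: ⊤, f: ⊤}
Applying B1's transfer function to that IN value gives OUT[B1] (row B1 above).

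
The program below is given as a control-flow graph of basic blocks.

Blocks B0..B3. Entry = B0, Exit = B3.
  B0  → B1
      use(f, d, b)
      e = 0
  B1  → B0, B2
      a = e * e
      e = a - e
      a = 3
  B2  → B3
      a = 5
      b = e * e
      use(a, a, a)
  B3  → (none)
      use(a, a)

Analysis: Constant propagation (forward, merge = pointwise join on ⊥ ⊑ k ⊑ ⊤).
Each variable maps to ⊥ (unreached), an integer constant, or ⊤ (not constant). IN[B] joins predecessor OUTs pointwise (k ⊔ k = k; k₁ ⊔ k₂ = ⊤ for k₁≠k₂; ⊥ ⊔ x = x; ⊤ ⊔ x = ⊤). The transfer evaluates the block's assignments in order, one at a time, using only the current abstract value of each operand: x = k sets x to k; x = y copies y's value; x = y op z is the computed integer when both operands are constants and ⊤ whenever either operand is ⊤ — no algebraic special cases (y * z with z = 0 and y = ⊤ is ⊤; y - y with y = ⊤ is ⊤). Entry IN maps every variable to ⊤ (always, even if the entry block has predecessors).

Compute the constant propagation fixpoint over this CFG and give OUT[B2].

Answer: {a: 5, b: 0, c: ⊤, d: ⊤, e: 0, f: ⊤}

Trace:
Per-block solution:
  B0:  IN=(all ⊤)  OUT={e:0; rest ⊤}
  B1:  IN={e:0; rest ⊤}  OUT={a:3, e:0; rest ⊤}
  B2:  IN={a:3, e:0; rest ⊤}  OUT={a:5, b:0, e:0; rest ⊤}
  B3:  IN={a:5, b:0, e:0; rest ⊤}  OUT={a:5, b:0, e:0; rest ⊤}

Merge at B2: IN[B2] = OUT[B1] = {a: 3, b: ⊤, c: ⊤, d: ⊤, e: 0, f: ⊤}
Applying B2's transfer function to that IN value gives OUT[B2] (row B2 above).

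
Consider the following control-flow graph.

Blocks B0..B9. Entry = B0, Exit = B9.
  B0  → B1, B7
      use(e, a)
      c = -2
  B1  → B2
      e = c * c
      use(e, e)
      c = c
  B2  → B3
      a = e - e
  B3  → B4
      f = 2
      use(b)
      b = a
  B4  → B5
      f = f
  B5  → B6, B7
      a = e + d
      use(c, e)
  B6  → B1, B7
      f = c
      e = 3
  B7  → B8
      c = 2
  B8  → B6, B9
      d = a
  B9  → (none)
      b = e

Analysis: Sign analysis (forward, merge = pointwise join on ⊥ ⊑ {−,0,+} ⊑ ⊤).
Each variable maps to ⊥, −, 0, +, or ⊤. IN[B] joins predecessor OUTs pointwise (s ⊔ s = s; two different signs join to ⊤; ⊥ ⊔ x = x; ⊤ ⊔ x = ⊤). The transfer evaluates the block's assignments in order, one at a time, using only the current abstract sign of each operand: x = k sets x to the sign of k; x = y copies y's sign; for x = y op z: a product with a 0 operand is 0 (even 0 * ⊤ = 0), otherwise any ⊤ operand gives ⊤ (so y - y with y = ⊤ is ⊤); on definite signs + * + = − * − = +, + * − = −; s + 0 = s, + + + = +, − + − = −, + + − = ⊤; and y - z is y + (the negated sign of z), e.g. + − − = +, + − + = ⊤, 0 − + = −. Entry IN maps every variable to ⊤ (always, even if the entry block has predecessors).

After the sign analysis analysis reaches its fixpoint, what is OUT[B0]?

Answer: {a: ⊤, b: ⊤, c: -, d: ⊤, e: ⊤, f: ⊤}

Derivation:
Fixpoint table:
  B0:   IN=(all ⊤)   OUT={c:-; rest ⊤}
  B1:   IN=(all ⊤)   OUT=(all ⊤)
  B2:   IN=(all ⊤)   OUT=(all ⊤)
  B3:   IN=(all ⊤)   OUT={f:+; rest ⊤}
  B4:   IN={f:+; rest ⊤}   OUT={f:+; rest ⊤}
  B5:   IN={f:+; rest ⊤}   OUT={f:+; rest ⊤}
  B6:   IN=(all ⊤)   OUT={e:+; rest ⊤}
  B7:   IN=(all ⊤)   OUT={c:+; rest ⊤}
  B8:   IN={c:+; rest ⊤}   OUT={c:+; rest ⊤}
  B9:   IN={c:+; rest ⊤}   OUT={c:+; rest ⊤}

B0 is the boundary node: IN[B0] = {a: ⊤, b: ⊤, c: ⊤, d: ⊤, e: ⊤, f: ⊤}
Applying B0's transfer function to that IN value gives OUT[B0] (row B0 above).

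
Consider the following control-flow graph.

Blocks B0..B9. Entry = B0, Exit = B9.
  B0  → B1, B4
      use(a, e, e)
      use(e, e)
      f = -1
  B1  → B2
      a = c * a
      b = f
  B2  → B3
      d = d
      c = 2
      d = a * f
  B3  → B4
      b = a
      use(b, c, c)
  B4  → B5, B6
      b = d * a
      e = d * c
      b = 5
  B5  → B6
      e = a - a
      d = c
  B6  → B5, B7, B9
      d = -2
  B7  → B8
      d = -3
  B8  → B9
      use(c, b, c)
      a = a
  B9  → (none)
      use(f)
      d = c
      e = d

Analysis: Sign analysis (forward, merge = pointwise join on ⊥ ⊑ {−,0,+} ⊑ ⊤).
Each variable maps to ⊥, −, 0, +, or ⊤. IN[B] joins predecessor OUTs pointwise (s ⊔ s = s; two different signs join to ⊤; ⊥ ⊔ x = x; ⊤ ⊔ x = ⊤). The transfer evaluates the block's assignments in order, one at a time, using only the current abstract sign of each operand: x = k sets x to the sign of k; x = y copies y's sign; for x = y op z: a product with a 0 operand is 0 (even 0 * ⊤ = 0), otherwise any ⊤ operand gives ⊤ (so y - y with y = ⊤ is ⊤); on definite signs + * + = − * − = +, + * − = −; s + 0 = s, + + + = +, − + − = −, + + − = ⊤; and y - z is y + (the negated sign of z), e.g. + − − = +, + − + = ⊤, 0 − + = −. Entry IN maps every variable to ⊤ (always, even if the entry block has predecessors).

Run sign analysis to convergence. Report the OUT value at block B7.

Fixpoint table:
  B0: | IN=(all ⊤) | OUT={f:-; rest ⊤}
  B1: | IN={f:-; rest ⊤} | OUT={b:-, f:-; rest ⊤}
  B2: | IN={b:-, f:-; rest ⊤} | OUT={b:-, c:+, f:-; rest ⊤}
  B3: | IN={b:-, c:+, f:-; rest ⊤} | OUT={c:+, f:-; rest ⊤}
  B4: | IN={f:-; rest ⊤} | OUT={b:+, f:-; rest ⊤}
  B5: | IN={b:+, f:-; rest ⊤} | OUT={b:+, f:-; rest ⊤}
  B6: | IN={b:+, f:-; rest ⊤} | OUT={b:+, d:-, f:-; rest ⊤}
  B7: | IN={b:+, d:-, f:-; rest ⊤} | OUT={b:+, d:-, f:-; rest ⊤}
  B8: | IN={b:+, d:-, f:-; rest ⊤} | OUT={b:+, d:-, f:-; rest ⊤}
  B9: | IN={b:+, d:-, f:-; rest ⊤} | OUT={b:+, f:-; rest ⊤}

Merge at B7: IN[B7] = OUT[B6] = {a: ⊤, b: +, c: ⊤, d: -, e: ⊤, f: -}
Applying B7's transfer function to that IN value gives OUT[B7] (row B7 above).

Answer: {a: ⊤, b: +, c: ⊤, d: -, e: ⊤, f: -}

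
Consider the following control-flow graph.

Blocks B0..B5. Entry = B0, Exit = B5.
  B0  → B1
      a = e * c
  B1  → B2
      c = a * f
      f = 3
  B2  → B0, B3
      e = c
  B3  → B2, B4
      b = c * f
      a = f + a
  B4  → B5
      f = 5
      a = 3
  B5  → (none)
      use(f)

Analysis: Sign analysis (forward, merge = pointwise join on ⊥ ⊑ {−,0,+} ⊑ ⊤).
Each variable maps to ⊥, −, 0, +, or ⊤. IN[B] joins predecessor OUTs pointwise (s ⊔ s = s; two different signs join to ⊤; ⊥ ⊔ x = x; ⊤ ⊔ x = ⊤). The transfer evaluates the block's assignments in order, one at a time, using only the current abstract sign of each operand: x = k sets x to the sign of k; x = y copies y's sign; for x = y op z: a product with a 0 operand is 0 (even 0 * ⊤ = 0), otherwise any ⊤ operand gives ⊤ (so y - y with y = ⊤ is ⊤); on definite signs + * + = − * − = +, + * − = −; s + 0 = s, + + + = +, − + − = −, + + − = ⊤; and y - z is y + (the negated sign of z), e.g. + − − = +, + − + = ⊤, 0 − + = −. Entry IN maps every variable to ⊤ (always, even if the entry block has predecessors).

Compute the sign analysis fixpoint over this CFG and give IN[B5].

Per-block solution:
  B0:  IN=(all ⊤)  OUT=(all ⊤)
  B1:  IN=(all ⊤)  OUT={f:+; rest ⊤}
  B2:  IN={f:+; rest ⊤}  OUT={f:+; rest ⊤}
  B3:  IN={f:+; rest ⊤}  OUT={f:+; rest ⊤}
  B4:  IN={f:+; rest ⊤}  OUT={a:+, f:+; rest ⊤}
  B5:  IN={a:+, f:+; rest ⊤}  OUT={a:+, f:+; rest ⊤}

Merge at B5: IN[B5] = OUT[B4] = {a: +, b: ⊤, c: ⊤, d: ⊤, e: ⊤, f: +}

Answer: {a: +, b: ⊤, c: ⊤, d: ⊤, e: ⊤, f: +}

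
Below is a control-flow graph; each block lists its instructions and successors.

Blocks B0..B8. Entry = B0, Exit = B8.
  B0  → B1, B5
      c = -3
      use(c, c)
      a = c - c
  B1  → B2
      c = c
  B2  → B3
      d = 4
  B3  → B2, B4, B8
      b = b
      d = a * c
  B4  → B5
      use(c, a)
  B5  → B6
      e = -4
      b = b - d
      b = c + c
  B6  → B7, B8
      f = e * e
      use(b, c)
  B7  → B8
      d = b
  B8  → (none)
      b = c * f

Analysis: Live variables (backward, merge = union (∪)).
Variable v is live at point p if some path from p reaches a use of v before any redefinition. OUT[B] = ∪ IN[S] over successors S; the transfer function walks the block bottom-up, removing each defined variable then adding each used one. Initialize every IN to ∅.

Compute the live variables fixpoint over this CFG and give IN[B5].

Fixpoint table:
  B0: | IN={b, d, f} | OUT={a, b, c, d, f}
  B1: | IN={a, b, c, f} | OUT={a, b, c, f}
  B2: | IN={a, b, c, f} | OUT={a, b, c, f}
  B3: | IN={a, b, c, f} | OUT={a, b, c, d, f}
  B4: | IN={a, b, c, d} | OUT={b, c, d}
  B5: | IN={b, c, d} | OUT={b, c, e}
  B6: | IN={b, c, e} | OUT={b, c, f}
  B7: | IN={b, c, f} | OUT={c, f}
  B8: | IN={c, f} | OUT={}

Merge at B5: OUT[B5] = IN[B6] = {b, c, e}
Applying B5's transfer function to that OUT value gives IN[B5] (row B5 above).

Answer: {b, c, d}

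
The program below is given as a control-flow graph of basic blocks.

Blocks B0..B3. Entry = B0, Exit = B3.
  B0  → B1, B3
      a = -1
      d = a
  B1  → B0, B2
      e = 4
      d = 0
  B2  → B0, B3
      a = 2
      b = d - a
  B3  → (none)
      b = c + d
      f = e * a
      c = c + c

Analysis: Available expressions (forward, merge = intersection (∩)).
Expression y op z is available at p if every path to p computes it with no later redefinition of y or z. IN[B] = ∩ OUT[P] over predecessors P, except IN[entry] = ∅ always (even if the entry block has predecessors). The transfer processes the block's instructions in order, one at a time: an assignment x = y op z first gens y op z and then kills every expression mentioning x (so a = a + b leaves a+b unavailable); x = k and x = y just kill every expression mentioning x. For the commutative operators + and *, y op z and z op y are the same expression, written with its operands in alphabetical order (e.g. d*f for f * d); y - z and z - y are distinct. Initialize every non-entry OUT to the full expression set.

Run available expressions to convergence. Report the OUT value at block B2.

Answer: {d-a}

Derivation:
Converged values:
  B0:  IN={}  OUT={}
  B1:  IN={}  OUT={}
  B2:  IN={}  OUT={d-a}
  B3:  IN={}  OUT={a*e}

Merge at B2: IN[B2] = OUT[B1] = {}
Applying B2's transfer function to that IN value gives OUT[B2] (row B2 above).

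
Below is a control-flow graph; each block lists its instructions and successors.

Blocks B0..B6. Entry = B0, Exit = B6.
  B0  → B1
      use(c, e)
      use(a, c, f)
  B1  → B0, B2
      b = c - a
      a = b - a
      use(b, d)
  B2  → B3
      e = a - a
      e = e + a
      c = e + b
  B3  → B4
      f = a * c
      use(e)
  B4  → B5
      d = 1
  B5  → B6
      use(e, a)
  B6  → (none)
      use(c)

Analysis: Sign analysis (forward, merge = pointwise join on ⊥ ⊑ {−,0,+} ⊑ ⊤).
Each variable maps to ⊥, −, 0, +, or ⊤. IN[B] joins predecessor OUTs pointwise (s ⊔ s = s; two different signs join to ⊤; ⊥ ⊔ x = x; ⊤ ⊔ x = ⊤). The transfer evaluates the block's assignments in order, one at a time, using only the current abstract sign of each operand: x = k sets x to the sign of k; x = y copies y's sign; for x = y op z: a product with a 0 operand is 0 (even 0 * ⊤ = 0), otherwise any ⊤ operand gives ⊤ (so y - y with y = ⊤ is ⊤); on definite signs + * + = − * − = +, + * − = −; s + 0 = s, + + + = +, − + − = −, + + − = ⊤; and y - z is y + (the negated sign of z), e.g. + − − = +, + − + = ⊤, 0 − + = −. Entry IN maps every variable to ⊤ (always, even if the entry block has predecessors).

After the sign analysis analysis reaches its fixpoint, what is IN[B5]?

Fixpoint table:
  B0:   IN=(all ⊤)   OUT=(all ⊤)
  B1:   IN=(all ⊤)   OUT=(all ⊤)
  B2:   IN=(all ⊤)   OUT=(all ⊤)
  B3:   IN=(all ⊤)   OUT=(all ⊤)
  B4:   IN=(all ⊤)   OUT={d:+; rest ⊤}
  B5:   IN={d:+; rest ⊤}   OUT={d:+; rest ⊤}
  B6:   IN={d:+; rest ⊤}   OUT={d:+; rest ⊤}

Merge at B5: IN[B5] = OUT[B4] = {a: ⊤, b: ⊤, c: ⊤, d: +, e: ⊤, f: ⊤}

Answer: {a: ⊤, b: ⊤, c: ⊤, d: +, e: ⊤, f: ⊤}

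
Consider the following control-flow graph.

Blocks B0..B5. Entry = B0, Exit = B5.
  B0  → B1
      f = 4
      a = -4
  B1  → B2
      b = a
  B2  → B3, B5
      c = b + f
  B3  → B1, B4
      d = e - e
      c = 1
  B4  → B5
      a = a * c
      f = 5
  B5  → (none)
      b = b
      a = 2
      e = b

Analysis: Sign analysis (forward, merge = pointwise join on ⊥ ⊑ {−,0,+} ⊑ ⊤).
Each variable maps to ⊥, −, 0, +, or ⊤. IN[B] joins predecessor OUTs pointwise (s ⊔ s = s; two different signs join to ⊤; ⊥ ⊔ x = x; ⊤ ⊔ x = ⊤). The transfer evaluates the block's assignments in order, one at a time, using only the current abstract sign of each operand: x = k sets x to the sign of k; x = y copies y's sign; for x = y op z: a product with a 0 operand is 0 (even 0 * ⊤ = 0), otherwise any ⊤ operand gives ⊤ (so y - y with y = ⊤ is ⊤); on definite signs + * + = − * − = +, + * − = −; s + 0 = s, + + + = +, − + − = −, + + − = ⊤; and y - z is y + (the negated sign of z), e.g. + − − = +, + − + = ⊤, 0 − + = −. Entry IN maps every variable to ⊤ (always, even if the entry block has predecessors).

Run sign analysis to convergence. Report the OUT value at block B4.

Per-block solution:
  B0:  IN=(all ⊤)  OUT={a:-, f:+; rest ⊤}
  B1:  IN={a:-, f:+; rest ⊤}  OUT={a:-, b:-, f:+; rest ⊤}
  B2:  IN={a:-, b:-, f:+; rest ⊤}  OUT={a:-, b:-, f:+; rest ⊤}
  B3:  IN={a:-, b:-, f:+; rest ⊤}  OUT={a:-, b:-, c:+, f:+; rest ⊤}
  B4:  IN={a:-, b:-, c:+, f:+; rest ⊤}  OUT={a:-, b:-, c:+, f:+; rest ⊤}
  B5:  IN={a:-, b:-, f:+; rest ⊤}  OUT={a:+, b:-, e:-, f:+; rest ⊤}

Merge at B4: IN[B4] = OUT[B3] = {a: -, b: -, c: +, d: ⊤, e: ⊤, f: +}
Applying B4's transfer function to that IN value gives OUT[B4] (row B4 above).

Answer: {a: -, b: -, c: +, d: ⊤, e: ⊤, f: +}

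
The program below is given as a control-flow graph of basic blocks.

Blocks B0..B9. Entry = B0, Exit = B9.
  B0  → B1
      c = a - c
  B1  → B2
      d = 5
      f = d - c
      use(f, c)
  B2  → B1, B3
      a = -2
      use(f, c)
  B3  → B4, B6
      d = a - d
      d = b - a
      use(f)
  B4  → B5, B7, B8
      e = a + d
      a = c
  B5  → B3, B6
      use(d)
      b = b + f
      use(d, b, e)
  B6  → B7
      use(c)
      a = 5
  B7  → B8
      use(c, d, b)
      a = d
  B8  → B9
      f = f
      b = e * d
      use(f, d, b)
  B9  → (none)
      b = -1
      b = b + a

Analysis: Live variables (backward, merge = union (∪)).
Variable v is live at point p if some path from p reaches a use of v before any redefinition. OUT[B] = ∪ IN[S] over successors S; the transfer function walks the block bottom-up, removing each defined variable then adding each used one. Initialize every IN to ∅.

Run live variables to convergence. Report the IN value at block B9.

Answer: {a}

Derivation:
Fixpoint table:
  B0:  IN={a, b, c, e}  OUT={b, c, e}
  B1:  IN={b, c, e}  OUT={b, c, d, e, f}
  B2:  IN={b, c, d, e, f}  OUT={a, b, c, d, e, f}
  B3:  IN={a, b, c, d, e, f}  OUT={a, b, c, d, e, f}
  B4:  IN={a, b, c, d, f}  OUT={a, b, c, d, e, f}
  B5:  IN={a, b, c, d, e, f}  OUT={a, b, c, d, e, f}
  B6:  IN={b, c, d, e, f}  OUT={b, c, d, e, f}
  B7:  IN={b, c, d, e, f}  OUT={a, d, e, f}
  B8:  IN={a, d, e, f}  OUT={a}
  B9:  IN={a}  OUT={}

B9 is the boundary node: OUT[B9] = {}
Applying B9's transfer function to that OUT value gives IN[B9] (row B9 above).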